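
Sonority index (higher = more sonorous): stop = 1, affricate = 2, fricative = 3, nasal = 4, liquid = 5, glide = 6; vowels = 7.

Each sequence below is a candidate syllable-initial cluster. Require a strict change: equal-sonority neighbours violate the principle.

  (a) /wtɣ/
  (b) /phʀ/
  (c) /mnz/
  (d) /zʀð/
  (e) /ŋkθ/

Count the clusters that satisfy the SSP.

1

(a) 6-1-3 → violates
(b) 1-3-5 → obeys
(c) 4-4-3 → violates
(d) 3-5-3 → violates
(e) 4-1-3 → violates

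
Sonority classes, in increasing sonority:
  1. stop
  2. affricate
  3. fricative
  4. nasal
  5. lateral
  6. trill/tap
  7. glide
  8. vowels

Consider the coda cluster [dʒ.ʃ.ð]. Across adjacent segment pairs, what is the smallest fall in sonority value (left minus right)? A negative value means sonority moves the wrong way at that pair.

/dʒ/: affricate = 2.
/ʃ/: fricative = 3.
/ð/: fricative = 3.
/dʒ/→/ʃ/: change -1.
/ʃ/→/ð/: change +0.
Minimum = -1.

-1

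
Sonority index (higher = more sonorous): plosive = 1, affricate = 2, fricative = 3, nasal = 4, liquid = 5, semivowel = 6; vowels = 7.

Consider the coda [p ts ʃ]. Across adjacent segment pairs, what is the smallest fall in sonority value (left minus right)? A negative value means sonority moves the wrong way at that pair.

-1

/p/ — plosive, sonority 1.
/ts/ — affricate, sonority 2.
/ʃ/ — fricative, sonority 3.
/p/→/ts/: change -1.
/ts/→/ʃ/: change -1.
Minimum = -1.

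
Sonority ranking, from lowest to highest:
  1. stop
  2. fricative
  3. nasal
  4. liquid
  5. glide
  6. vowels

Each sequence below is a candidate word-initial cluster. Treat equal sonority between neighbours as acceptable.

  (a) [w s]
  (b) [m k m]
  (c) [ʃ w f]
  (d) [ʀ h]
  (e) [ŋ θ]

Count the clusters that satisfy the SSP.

0

(a) [w s]: profile 5-2 — violates.
(b) [m k m]: profile 3-1-3 — violates.
(c) [ʃ w f]: profile 2-5-2 — violates.
(d) [ʀ h]: profile 4-2 — violates.
(e) [ŋ θ]: profile 3-2 — violates.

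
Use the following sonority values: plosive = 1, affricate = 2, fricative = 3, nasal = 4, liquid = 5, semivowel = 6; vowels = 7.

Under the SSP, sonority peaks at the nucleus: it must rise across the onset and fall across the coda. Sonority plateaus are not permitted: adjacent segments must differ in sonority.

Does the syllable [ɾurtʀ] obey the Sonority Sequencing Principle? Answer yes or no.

no

Onset: /ɾ/ is a liquid (sonority 5); then the nucleus /u/ (sonority 7).
Onset profile 5-7 — rises to the nucleus.
Coda: /r/ is a liquid (sonority 5), /t/ is a plosive (sonority 1), /ʀ/ is a liquid (sonority 5).
Coda profile 7-5-1-5 — does not strictly fall throughout.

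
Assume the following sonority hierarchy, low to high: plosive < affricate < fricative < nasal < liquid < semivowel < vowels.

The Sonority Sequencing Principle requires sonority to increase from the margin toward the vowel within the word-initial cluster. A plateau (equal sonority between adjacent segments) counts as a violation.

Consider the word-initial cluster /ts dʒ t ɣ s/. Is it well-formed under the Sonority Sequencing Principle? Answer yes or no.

no

/ts/ is an affricate (sonority 2).
/dʒ/ is an affricate (sonority 2).
/t/ is a plosive (sonority 1).
/ɣ/ is a fricative (sonority 3).
/s/ is a fricative (sonority 3).
The profile is 2-2-1-3-3. Between /ts/ (2) and /dʒ/ (2) sonority does not rise, so the cluster violates the SSP.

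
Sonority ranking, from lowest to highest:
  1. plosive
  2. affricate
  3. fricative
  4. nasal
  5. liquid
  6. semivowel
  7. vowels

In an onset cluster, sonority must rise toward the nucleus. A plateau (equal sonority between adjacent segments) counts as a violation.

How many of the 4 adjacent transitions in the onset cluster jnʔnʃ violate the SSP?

3

/j/ is a semivowel (sonority 6).
/n/ is a nasal (sonority 4).
/ʔ/ is a plosive (sonority 1).
/n/ is a nasal (sonority 4).
/ʃ/ is a fricative (sonority 3).
/j/→/n/: 6→4 (does not rise) — violation.
/n/→/ʔ/: 4→1 (does not rise) — violation.
/ʔ/→/n/: 1→4 (rises) — ok.
/n/→/ʃ/: 4→3 (does not rise) — violation.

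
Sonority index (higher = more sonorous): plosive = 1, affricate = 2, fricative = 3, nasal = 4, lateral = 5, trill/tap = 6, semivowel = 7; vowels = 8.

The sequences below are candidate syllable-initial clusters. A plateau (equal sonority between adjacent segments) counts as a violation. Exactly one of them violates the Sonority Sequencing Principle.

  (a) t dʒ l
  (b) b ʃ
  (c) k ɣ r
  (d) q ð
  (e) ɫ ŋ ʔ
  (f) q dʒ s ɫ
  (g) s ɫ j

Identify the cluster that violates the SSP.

(a) sonority 1-2-5: well-formed.
(b) sonority 1-3: well-formed.
(c) sonority 1-3-6: well-formed.
(d) sonority 1-3: well-formed.
(e) sonority 5-4-1: ill-formed.
(f) sonority 1-2-3-5: well-formed.
(g) sonority 3-5-7: well-formed.

e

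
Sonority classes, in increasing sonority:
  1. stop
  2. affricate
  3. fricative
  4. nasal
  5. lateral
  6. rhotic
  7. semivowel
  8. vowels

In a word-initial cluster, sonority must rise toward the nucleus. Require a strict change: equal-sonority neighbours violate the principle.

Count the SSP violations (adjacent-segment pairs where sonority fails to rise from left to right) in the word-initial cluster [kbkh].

/k/ is a stop (sonority 1).
/b/ is a stop (sonority 1).
/k/ is a stop (sonority 1).
/h/ is a fricative (sonority 3).
/k/→/b/: 1→1 (plateau) — violation.
/b/→/k/: 1→1 (plateau) — violation.
/k/→/h/: 1→3 (rises) — ok.

2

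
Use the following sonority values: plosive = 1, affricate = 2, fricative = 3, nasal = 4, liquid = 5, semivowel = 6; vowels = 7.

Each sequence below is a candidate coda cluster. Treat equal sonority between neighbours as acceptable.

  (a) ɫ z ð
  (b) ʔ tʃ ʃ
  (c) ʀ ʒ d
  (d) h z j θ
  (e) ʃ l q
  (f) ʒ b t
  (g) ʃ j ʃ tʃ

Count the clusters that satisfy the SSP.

3

(a) sonority 5-3-3: well-formed.
(b) sonority 1-2-3: ill-formed.
(c) sonority 5-3-1: well-formed.
(d) sonority 3-3-6-3: ill-formed.
(e) sonority 3-5-1: ill-formed.
(f) sonority 3-1-1: well-formed.
(g) sonority 3-6-3-2: ill-formed.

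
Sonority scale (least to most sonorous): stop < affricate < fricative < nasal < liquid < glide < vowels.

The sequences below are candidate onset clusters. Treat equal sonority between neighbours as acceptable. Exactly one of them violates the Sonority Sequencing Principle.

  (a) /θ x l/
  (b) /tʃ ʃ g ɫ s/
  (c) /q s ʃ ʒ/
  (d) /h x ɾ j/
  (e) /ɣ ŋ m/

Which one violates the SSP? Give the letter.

b

(a) /θ x l/: profile 3-3-5 — obeys.
(b) /tʃ ʃ g ɫ s/: profile 2-3-1-5-3 — violates.
(c) /q s ʃ ʒ/: profile 1-3-3-3 — obeys.
(d) /h x ɾ j/: profile 3-3-5-6 — obeys.
(e) /ɣ ŋ m/: profile 3-4-4 — obeys.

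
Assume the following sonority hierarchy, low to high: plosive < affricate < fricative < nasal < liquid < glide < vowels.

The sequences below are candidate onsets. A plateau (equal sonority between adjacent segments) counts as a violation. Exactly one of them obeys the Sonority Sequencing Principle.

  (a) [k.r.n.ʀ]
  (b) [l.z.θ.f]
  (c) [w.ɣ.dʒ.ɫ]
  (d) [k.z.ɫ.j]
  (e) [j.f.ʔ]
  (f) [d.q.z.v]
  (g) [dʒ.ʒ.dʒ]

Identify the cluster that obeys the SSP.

d

(a) sonority 1-5-4-5: ill-formed.
(b) sonority 5-3-3-3: ill-formed.
(c) sonority 6-3-2-5: ill-formed.
(d) sonority 1-3-5-6: well-formed.
(e) sonority 6-3-1: ill-formed.
(f) sonority 1-1-3-3: ill-formed.
(g) sonority 2-3-2: ill-formed.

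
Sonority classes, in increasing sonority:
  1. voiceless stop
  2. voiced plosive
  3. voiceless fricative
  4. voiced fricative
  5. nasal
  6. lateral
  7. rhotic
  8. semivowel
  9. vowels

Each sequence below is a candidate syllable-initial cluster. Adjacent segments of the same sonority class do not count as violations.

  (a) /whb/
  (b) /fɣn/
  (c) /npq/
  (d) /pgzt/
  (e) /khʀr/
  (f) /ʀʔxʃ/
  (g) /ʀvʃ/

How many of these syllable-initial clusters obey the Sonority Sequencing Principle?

2

(a) /whb/: profile 8-3-2 — violates.
(b) /fɣn/: profile 3-4-5 — obeys.
(c) /npq/: profile 5-1-1 — violates.
(d) /pgzt/: profile 1-2-4-1 — violates.
(e) /khʀr/: profile 1-3-7-7 — obeys.
(f) /ʀʔxʃ/: profile 7-1-3-3 — violates.
(g) /ʀvʃ/: profile 7-4-3 — violates.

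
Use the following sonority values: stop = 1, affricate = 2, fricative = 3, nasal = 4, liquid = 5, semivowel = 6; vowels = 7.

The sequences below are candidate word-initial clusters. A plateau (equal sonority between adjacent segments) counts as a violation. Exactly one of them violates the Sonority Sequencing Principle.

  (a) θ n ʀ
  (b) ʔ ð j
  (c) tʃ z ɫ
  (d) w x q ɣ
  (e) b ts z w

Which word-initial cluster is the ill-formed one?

d

(a) θ n ʀ: profile 3-4-5 — obeys.
(b) ʔ ð j: profile 1-3-6 — obeys.
(c) tʃ z ɫ: profile 2-3-5 — obeys.
(d) w x q ɣ: profile 6-3-1-3 — violates.
(e) b ts z w: profile 1-2-3-6 — obeys.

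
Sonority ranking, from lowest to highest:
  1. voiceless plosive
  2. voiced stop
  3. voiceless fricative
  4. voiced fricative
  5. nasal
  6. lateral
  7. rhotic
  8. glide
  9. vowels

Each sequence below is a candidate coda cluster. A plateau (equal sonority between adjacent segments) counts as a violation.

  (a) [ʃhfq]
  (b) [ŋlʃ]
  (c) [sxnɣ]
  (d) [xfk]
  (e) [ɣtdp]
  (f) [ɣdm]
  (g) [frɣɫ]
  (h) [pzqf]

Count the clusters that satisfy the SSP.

0

(a) [ʃhfq]: profile 3-3-3-1 — violates.
(b) [ŋlʃ]: profile 5-6-3 — violates.
(c) [sxnɣ]: profile 3-3-5-4 — violates.
(d) [xfk]: profile 3-3-1 — violates.
(e) [ɣtdp]: profile 4-1-2-1 — violates.
(f) [ɣdm]: profile 4-2-5 — violates.
(g) [frɣɫ]: profile 3-7-4-6 — violates.
(h) [pzqf]: profile 1-4-1-3 — violates.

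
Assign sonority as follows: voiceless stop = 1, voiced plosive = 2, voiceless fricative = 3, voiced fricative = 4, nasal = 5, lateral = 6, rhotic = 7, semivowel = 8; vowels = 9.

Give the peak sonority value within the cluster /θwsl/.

8

/θ/ — voiceless fricative, sonority 3.
/w/ — semivowel, sonority 8.
/s/ — voiceless fricative, sonority 3.
/l/ — lateral, sonority 6.
The maximum is 8.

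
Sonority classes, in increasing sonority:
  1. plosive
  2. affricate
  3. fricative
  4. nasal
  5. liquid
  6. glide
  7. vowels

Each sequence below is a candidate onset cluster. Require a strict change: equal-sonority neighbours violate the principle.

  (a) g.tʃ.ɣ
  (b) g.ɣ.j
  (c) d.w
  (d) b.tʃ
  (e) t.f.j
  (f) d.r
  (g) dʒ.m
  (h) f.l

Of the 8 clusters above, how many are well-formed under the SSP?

(a) g.tʃ.ɣ: profile 1-2-3 — obeys.
(b) g.ɣ.j: profile 1-3-6 — obeys.
(c) d.w: profile 1-6 — obeys.
(d) b.tʃ: profile 1-2 — obeys.
(e) t.f.j: profile 1-3-6 — obeys.
(f) d.r: profile 1-5 — obeys.
(g) dʒ.m: profile 2-4 — obeys.
(h) f.l: profile 3-5 — obeys.

8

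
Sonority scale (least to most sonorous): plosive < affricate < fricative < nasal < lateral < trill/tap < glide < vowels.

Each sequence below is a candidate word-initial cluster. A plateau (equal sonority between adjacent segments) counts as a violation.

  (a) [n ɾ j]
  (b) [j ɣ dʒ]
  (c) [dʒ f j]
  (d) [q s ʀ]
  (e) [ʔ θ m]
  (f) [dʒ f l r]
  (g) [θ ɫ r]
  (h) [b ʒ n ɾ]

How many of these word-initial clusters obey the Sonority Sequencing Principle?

7

(a) [n ɾ j]: profile 4-6-7 — obeys.
(b) [j ɣ dʒ]: profile 7-3-2 — violates.
(c) [dʒ f j]: profile 2-3-7 — obeys.
(d) [q s ʀ]: profile 1-3-6 — obeys.
(e) [ʔ θ m]: profile 1-3-4 — obeys.
(f) [dʒ f l r]: profile 2-3-5-6 — obeys.
(g) [θ ɫ r]: profile 3-5-6 — obeys.
(h) [b ʒ n ɾ]: profile 1-3-4-6 — obeys.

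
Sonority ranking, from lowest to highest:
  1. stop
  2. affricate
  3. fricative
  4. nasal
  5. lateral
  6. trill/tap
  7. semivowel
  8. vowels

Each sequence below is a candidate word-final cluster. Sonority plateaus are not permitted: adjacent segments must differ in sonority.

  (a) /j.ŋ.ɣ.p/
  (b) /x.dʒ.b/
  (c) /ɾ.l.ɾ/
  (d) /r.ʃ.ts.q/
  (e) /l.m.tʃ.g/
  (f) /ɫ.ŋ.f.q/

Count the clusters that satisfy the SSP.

(a) /j.ŋ.ɣ.p/: profile 7-4-3-1 — obeys.
(b) /x.dʒ.b/: profile 3-2-1 — obeys.
(c) /ɾ.l.ɾ/: profile 6-5-6 — violates.
(d) /r.ʃ.ts.q/: profile 6-3-2-1 — obeys.
(e) /l.m.tʃ.g/: profile 5-4-2-1 — obeys.
(f) /ɫ.ŋ.f.q/: profile 5-4-3-1 — obeys.

5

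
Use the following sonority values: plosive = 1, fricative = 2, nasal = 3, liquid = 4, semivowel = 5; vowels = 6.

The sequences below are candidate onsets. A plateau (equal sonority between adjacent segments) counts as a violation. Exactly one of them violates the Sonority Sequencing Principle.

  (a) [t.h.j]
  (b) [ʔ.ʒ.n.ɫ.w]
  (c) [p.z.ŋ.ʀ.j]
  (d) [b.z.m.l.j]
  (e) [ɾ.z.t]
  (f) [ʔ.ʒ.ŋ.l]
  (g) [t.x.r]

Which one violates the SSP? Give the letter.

(a) 1-2-5 → obeys
(b) 1-2-3-4-5 → obeys
(c) 1-2-3-4-5 → obeys
(d) 1-2-3-4-5 → obeys
(e) 4-2-1 → violates
(f) 1-2-3-4 → obeys
(g) 1-2-4 → obeys

e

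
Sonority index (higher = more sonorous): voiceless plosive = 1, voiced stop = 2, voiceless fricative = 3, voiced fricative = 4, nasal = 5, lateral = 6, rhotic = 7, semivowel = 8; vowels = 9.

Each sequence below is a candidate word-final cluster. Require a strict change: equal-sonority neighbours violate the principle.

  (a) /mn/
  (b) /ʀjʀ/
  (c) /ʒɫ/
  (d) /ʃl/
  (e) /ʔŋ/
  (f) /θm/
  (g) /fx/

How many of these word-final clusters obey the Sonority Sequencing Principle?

0

(a) sonority 5-5: ill-formed.
(b) sonority 7-8-7: ill-formed.
(c) sonority 4-6: ill-formed.
(d) sonority 3-6: ill-formed.
(e) sonority 1-5: ill-formed.
(f) sonority 3-5: ill-formed.
(g) sonority 3-3: ill-formed.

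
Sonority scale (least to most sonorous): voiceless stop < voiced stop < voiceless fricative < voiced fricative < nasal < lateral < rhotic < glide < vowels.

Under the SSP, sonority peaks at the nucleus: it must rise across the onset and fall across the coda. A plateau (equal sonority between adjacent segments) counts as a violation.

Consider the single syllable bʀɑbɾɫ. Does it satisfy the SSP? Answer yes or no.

Onset: /b/ is a voiced stop (sonority 2), /ʀ/ is a rhotic (sonority 7); then the nucleus /ɑ/ (sonority 9).
Onset profile 2-7-9 — rises to the nucleus.
Coda: /b/ is a voiced stop (sonority 2), /ɾ/ is a rhotic (sonority 7), /ɫ/ is a lateral (sonority 6).
Coda profile 9-2-7-6 — does not strictly fall throughout.

no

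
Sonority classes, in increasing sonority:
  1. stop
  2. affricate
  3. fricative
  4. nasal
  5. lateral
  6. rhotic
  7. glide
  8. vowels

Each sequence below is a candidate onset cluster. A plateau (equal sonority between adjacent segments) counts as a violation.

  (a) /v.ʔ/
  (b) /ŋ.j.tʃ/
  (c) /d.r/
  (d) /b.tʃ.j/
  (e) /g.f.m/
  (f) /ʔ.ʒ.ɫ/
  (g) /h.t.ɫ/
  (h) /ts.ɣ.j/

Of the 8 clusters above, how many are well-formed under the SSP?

5

(a) /v.ʔ/: profile 3-1 — violates.
(b) /ŋ.j.tʃ/: profile 4-7-2 — violates.
(c) /d.r/: profile 1-6 — obeys.
(d) /b.tʃ.j/: profile 1-2-7 — obeys.
(e) /g.f.m/: profile 1-3-4 — obeys.
(f) /ʔ.ʒ.ɫ/: profile 1-3-5 — obeys.
(g) /h.t.ɫ/: profile 3-1-5 — violates.
(h) /ts.ɣ.j/: profile 2-3-7 — obeys.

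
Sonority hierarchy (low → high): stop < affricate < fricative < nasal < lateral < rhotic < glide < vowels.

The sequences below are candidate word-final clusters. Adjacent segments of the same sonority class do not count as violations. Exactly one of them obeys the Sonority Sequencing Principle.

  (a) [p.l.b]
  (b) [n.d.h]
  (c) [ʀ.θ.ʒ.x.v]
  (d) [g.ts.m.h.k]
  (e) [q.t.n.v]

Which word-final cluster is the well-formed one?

(a) sonority 1-5-1: ill-formed.
(b) sonority 4-1-3: ill-formed.
(c) sonority 6-3-3-3-3: well-formed.
(d) sonority 1-2-4-3-1: ill-formed.
(e) sonority 1-1-4-3: ill-formed.

c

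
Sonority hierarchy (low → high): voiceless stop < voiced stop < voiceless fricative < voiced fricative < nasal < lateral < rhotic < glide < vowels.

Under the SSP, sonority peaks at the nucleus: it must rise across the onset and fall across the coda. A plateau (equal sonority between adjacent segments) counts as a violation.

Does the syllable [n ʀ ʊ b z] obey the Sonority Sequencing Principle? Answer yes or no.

no

Onset: /n/ is a nasal (sonority 5), /ʀ/ is a rhotic (sonority 7); then the nucleus /ʊ/ (sonority 9).
Onset profile 5-7-9 — rises to the nucleus.
Coda: /b/ is a voiced stop (sonority 2), /z/ is a voiced fricative (sonority 4).
Coda profile 9-2-4 — does not strictly fall throughout.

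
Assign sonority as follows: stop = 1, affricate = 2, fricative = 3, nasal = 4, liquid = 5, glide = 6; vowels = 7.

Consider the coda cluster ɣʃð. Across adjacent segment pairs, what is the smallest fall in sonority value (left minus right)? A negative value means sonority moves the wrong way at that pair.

/ɣ/ — fricative, sonority 3.
/ʃ/ — fricative, sonority 3.
/ð/ — fricative, sonority 3.
/ɣ/→/ʃ/: change +0.
/ʃ/→/ð/: change +0.
Minimum = 0.

0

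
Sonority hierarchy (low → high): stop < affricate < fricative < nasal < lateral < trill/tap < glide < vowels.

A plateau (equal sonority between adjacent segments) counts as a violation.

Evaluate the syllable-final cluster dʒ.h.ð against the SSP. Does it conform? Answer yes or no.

no

/dʒ/ — affricate, sonority 2.
/h/ — fricative, sonority 3.
/ð/ — fricative, sonority 3.
The profile is 2-3-3. Between /dʒ/ (2) and /h/ (3) sonority does not fall, so the cluster violates the SSP.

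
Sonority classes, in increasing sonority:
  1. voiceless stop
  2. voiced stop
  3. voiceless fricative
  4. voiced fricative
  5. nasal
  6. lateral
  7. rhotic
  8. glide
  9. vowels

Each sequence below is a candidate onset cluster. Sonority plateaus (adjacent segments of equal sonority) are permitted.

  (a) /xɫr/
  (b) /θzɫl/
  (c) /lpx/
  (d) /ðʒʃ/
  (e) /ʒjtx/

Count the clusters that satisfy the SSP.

2

(a) 3-6-7 → obeys
(b) 3-4-6-6 → obeys
(c) 6-1-3 → violates
(d) 4-4-3 → violates
(e) 4-8-1-3 → violates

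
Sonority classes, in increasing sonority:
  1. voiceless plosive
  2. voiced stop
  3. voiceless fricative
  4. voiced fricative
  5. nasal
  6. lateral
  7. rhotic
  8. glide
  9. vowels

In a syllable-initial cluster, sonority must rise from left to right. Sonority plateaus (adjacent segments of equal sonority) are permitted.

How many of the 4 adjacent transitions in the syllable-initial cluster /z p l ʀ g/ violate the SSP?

2

/z/: voiced fricative = 4.
/p/: voiceless plosive = 1.
/l/: lateral = 6.
/ʀ/: rhotic = 7.
/g/: voiced stop = 2.
/z/→/p/: 4→1 (does not rise) — violation.
/p/→/l/: 1→6 (rises) — ok.
/l/→/ʀ/: 6→7 (rises) — ok.
/ʀ/→/g/: 7→2 (does not rise) — violation.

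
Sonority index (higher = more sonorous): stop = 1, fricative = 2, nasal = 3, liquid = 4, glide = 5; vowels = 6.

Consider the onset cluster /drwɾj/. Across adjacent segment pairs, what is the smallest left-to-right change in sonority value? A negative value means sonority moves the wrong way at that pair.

/d/: stop = 1.
/r/: liquid = 4.
/w/: glide = 5.
/ɾ/: liquid = 4.
/j/: glide = 5.
/d/→/r/: change +3.
/r/→/w/: change +1.
/w/→/ɾ/: change -1.
/ɾ/→/j/: change +1.
Minimum = -1.

-1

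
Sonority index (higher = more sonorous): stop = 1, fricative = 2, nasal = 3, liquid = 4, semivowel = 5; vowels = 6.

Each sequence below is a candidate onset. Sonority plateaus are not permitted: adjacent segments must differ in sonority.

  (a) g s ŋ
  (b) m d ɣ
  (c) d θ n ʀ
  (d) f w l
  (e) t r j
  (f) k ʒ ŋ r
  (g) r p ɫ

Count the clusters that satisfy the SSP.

4

(a) 1-2-3 → obeys
(b) 3-1-2 → violates
(c) 1-2-3-4 → obeys
(d) 2-5-4 → violates
(e) 1-4-5 → obeys
(f) 1-2-3-4 → obeys
(g) 4-1-4 → violates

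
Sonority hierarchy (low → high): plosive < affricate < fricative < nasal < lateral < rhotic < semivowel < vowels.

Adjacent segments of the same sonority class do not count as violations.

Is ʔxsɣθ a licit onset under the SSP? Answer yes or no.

/ʔ/ is a plosive (sonority 1).
/x/ is a fricative (sonority 3).
/s/ is a fricative (sonority 3).
/ɣ/ is a fricative (sonority 3).
/θ/ is a fricative (sonority 3).
The profile 1-3-3-3-3 is non-decreasing (plateaus allowed), so the onset satisfies the SSP.

yes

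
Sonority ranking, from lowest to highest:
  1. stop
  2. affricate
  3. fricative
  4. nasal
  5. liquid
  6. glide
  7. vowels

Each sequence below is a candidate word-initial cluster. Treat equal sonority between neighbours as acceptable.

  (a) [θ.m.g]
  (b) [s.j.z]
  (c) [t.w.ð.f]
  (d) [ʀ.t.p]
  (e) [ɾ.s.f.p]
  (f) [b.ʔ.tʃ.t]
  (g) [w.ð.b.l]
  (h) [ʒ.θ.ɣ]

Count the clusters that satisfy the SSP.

1

(a) [θ.m.g]: profile 3-4-1 — violates.
(b) [s.j.z]: profile 3-6-3 — violates.
(c) [t.w.ð.f]: profile 1-6-3-3 — violates.
(d) [ʀ.t.p]: profile 5-1-1 — violates.
(e) [ɾ.s.f.p]: profile 5-3-3-1 — violates.
(f) [b.ʔ.tʃ.t]: profile 1-1-2-1 — violates.
(g) [w.ð.b.l]: profile 6-3-1-5 — violates.
(h) [ʒ.θ.ɣ]: profile 3-3-3 — obeys.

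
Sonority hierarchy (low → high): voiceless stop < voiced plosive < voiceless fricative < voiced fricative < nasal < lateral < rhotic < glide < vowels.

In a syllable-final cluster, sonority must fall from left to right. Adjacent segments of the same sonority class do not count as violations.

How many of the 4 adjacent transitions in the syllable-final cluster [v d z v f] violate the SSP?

/v/: voiced fricative = 4.
/d/: voiced plosive = 2.
/z/: voiced fricative = 4.
/v/: voiced fricative = 4.
/f/: voiceless fricative = 3.
/v/→/d/: 4→2 (falls) — ok.
/d/→/z/: 2→4 (does not fall) — violation.
/z/→/v/: 4→4 (plateau, allowed) — ok.
/v/→/f/: 4→3 (falls) — ok.

1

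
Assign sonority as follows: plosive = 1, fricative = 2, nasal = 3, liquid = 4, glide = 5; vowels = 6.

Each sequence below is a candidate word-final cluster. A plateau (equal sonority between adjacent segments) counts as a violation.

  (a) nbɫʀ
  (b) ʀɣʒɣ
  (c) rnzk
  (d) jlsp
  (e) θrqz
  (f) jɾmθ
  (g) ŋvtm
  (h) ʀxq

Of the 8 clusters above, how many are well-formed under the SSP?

(a) sonority 3-1-4-4: ill-formed.
(b) sonority 4-2-2-2: ill-formed.
(c) sonority 4-3-2-1: well-formed.
(d) sonority 5-4-2-1: well-formed.
(e) sonority 2-4-1-2: ill-formed.
(f) sonority 5-4-3-2: well-formed.
(g) sonority 3-2-1-3: ill-formed.
(h) sonority 4-2-1: well-formed.

4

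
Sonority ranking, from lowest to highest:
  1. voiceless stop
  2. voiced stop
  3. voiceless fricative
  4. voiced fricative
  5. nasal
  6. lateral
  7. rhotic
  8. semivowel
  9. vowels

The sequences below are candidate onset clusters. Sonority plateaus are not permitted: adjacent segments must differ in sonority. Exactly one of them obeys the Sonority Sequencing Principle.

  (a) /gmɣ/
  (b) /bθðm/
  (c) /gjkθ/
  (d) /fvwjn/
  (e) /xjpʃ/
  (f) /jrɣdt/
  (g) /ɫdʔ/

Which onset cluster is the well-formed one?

b

(a) /gmɣ/: profile 2-5-4 — violates.
(b) /bθðm/: profile 2-3-4-5 — obeys.
(c) /gjkθ/: profile 2-8-1-3 — violates.
(d) /fvwjn/: profile 3-4-8-8-5 — violates.
(e) /xjpʃ/: profile 3-8-1-3 — violates.
(f) /jrɣdt/: profile 8-7-4-2-1 — violates.
(g) /ɫdʔ/: profile 6-2-1 — violates.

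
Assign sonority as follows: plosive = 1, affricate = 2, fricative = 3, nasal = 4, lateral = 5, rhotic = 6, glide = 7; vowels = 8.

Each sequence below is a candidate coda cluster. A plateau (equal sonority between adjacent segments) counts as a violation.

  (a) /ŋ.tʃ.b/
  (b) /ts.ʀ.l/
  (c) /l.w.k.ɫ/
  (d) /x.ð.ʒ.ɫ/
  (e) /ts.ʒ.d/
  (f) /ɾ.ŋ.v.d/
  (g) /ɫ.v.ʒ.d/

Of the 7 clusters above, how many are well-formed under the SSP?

(a) /ŋ.tʃ.b/: profile 4-2-1 — obeys.
(b) /ts.ʀ.l/: profile 2-6-5 — violates.
(c) /l.w.k.ɫ/: profile 5-7-1-5 — violates.
(d) /x.ð.ʒ.ɫ/: profile 3-3-3-5 — violates.
(e) /ts.ʒ.d/: profile 2-3-1 — violates.
(f) /ɾ.ŋ.v.d/: profile 6-4-3-1 — obeys.
(g) /ɫ.v.ʒ.d/: profile 5-3-3-1 — violates.

2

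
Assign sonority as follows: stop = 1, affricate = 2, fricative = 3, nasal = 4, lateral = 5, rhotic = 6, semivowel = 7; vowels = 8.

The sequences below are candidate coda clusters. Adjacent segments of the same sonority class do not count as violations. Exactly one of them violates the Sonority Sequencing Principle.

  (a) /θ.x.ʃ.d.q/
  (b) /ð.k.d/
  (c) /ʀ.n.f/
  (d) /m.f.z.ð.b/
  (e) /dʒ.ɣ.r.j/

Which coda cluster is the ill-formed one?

(a) sonority 3-3-3-1-1: well-formed.
(b) sonority 3-1-1: well-formed.
(c) sonority 6-4-3: well-formed.
(d) sonority 4-3-3-3-1: well-formed.
(e) sonority 2-3-6-7: ill-formed.

e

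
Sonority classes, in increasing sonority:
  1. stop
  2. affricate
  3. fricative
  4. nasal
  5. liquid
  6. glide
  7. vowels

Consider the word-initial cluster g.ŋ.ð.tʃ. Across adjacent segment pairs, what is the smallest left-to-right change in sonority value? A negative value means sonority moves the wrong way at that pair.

/g/ is a stop (sonority 1).
/ŋ/ is a nasal (sonority 4).
/ð/ is a fricative (sonority 3).
/tʃ/ is an affricate (sonority 2).
/g/→/ŋ/: change +3.
/ŋ/→/ð/: change -1.
/ð/→/tʃ/: change -1.
Minimum = -1.

-1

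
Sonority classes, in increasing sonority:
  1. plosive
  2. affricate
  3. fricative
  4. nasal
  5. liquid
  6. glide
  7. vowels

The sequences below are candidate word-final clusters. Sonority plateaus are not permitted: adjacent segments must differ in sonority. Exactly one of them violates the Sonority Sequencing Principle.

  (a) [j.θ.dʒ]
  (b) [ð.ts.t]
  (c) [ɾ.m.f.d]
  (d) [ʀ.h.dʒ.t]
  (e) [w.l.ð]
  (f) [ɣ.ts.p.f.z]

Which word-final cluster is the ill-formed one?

f

(a) [j.θ.dʒ]: profile 6-3-2 — obeys.
(b) [ð.ts.t]: profile 3-2-1 — obeys.
(c) [ɾ.m.f.d]: profile 5-4-3-1 — obeys.
(d) [ʀ.h.dʒ.t]: profile 5-3-2-1 — obeys.
(e) [w.l.ð]: profile 6-5-3 — obeys.
(f) [ɣ.ts.p.f.z]: profile 3-2-1-3-3 — violates.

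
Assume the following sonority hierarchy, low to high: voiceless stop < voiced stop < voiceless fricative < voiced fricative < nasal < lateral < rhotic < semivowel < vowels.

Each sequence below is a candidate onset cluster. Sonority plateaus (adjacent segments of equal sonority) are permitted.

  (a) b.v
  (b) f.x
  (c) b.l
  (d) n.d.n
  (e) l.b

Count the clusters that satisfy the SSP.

3

(a) 2-4 → obeys
(b) 3-3 → obeys
(c) 2-6 → obeys
(d) 5-2-5 → violates
(e) 6-2 → violates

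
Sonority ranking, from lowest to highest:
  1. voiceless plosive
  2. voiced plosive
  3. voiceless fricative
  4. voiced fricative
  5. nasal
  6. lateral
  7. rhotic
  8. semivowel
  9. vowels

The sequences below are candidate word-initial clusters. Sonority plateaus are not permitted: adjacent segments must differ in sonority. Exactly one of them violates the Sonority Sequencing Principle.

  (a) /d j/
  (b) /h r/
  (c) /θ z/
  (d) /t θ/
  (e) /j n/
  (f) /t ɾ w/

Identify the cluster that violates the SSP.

(a) 2-8 → obeys
(b) 3-7 → obeys
(c) 3-4 → obeys
(d) 1-3 → obeys
(e) 8-5 → violates
(f) 1-7-8 → obeys

e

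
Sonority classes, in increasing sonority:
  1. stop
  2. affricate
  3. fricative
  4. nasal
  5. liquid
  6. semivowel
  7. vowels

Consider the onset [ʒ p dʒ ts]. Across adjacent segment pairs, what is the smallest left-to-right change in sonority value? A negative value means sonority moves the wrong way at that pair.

-2

/ʒ/: fricative = 3.
/p/: stop = 1.
/dʒ/: affricate = 2.
/ts/: affricate = 2.
/ʒ/→/p/: change -2.
/p/→/dʒ/: change +1.
/dʒ/→/ts/: change +0.
Minimum = -2.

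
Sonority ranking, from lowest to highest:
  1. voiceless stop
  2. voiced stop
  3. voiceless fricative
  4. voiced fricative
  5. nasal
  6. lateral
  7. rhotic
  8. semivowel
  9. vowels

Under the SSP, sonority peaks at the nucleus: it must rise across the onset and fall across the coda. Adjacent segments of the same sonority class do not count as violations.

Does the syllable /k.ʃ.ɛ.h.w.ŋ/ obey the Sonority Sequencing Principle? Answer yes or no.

no

Onset: /k/ is a voiceless stop (sonority 1), /ʃ/ is a voiceless fricative (sonority 3); then the nucleus /ɛ/ (sonority 9).
Onset profile 1-3-9 — rises to the nucleus.
Coda: /h/ is a voiceless fricative (sonority 3), /w/ is a semivowel (sonority 8), /ŋ/ is a nasal (sonority 5).
Coda profile 9-3-8-5 — does not fall throughout.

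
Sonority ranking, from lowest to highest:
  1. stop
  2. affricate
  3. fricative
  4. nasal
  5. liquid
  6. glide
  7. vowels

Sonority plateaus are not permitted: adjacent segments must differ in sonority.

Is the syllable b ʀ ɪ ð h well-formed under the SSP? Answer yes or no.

Onset: /b/ is a stop (sonority 1), /ʀ/ is a liquid (sonority 5); then the nucleus /ɪ/ (sonority 7).
Onset profile 1-5-7 — rises to the nucleus.
Coda: /ð/ is a fricative (sonority 3), /h/ is a fricative (sonority 3).
Coda profile 7-3-3 — does not strictly fall throughout.

no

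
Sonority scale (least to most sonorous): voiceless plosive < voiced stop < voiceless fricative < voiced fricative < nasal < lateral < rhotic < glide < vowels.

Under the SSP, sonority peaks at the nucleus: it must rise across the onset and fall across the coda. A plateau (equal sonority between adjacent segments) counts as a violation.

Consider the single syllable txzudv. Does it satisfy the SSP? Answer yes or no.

no

Onset: /t/ is a voiceless plosive (sonority 1), /x/ is a voiceless fricative (sonority 3), /z/ is a voiced fricative (sonority 4); then the nucleus /u/ (sonority 9).
Onset profile 1-3-4-9 — rises to the nucleus.
Coda: /d/ is a voiced stop (sonority 2), /v/ is a voiced fricative (sonority 4).
Coda profile 9-2-4 — does not strictly fall throughout.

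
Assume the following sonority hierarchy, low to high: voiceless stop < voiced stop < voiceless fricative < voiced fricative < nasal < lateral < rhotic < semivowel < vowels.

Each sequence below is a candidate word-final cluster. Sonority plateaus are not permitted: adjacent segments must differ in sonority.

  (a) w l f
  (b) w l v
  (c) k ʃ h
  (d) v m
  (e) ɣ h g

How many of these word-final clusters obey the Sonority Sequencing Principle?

(a) 8-6-3 → obeys
(b) 8-6-4 → obeys
(c) 1-3-3 → violates
(d) 4-5 → violates
(e) 4-3-2 → obeys

3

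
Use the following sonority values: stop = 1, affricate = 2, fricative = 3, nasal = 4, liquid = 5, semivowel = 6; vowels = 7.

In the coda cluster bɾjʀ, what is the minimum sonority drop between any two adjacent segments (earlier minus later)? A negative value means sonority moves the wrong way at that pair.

/b/ — stop, sonority 1.
/ɾ/ — liquid, sonority 5.
/j/ — semivowel, sonority 6.
/ʀ/ — liquid, sonority 5.
/b/→/ɾ/: change -4.
/ɾ/→/j/: change -1.
/j/→/ʀ/: change +1.
Minimum = -4.

-4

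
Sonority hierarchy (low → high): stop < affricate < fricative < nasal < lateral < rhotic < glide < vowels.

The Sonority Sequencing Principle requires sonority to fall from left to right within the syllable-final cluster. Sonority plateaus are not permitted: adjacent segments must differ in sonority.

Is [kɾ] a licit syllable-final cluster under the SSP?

/k/ — stop, sonority 1.
/ɾ/ — rhotic, sonority 6.
The profile is 1-6. Between /k/ (1) and /ɾ/ (6) sonority does not fall, so the cluster violates the SSP.

no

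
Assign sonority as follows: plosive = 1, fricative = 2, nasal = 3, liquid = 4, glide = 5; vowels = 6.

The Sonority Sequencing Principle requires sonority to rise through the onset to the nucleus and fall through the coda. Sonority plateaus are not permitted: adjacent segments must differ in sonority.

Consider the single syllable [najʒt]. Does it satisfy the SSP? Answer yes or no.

yes

Onset: /n/ is a nasal (sonority 3); then the nucleus /a/ (sonority 6).
Onset profile 3-6 — rises to the nucleus.
Coda: /j/ is a glide (sonority 5), /ʒ/ is a fricative (sonority 2), /t/ is a plosive (sonority 1).
Coda profile 6-5-2-1 — falls from the nucleus.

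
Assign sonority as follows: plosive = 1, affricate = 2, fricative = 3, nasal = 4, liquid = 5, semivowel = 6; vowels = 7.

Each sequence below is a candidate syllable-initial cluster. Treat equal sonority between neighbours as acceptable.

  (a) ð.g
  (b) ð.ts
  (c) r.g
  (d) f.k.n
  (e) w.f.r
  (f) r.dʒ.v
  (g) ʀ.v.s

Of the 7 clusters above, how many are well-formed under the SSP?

(a) ð.g: profile 3-1 — violates.
(b) ð.ts: profile 3-2 — violates.
(c) r.g: profile 5-1 — violates.
(d) f.k.n: profile 3-1-4 — violates.
(e) w.f.r: profile 6-3-5 — violates.
(f) r.dʒ.v: profile 5-2-3 — violates.
(g) ʀ.v.s: profile 5-3-3 — violates.

0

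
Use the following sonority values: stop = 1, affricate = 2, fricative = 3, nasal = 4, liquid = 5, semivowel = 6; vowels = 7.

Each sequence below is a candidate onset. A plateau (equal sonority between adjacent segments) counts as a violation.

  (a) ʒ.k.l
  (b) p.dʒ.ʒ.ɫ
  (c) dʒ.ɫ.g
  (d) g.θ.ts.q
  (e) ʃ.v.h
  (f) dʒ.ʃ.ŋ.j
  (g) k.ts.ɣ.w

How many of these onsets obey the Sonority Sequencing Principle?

(a) 3-1-5 → violates
(b) 1-2-3-5 → obeys
(c) 2-5-1 → violates
(d) 1-3-2-1 → violates
(e) 3-3-3 → violates
(f) 2-3-4-6 → obeys
(g) 1-2-3-6 → obeys

3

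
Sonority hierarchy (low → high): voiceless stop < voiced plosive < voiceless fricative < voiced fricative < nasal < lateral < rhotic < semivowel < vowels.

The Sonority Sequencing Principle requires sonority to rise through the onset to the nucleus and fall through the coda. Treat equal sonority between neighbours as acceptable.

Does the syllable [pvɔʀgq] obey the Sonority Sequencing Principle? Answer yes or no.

yes

Onset: /p/ is a voiceless stop (sonority 1), /v/ is a voiced fricative (sonority 4); then the nucleus /ɔ/ (sonority 9).
Onset profile 1-4-9 — rises to the nucleus.
Coda: /ʀ/ is a rhotic (sonority 7), /g/ is a voiced plosive (sonority 2), /q/ is a voiceless stop (sonority 1).
Coda profile 9-7-2-1 — falls from the nucleus.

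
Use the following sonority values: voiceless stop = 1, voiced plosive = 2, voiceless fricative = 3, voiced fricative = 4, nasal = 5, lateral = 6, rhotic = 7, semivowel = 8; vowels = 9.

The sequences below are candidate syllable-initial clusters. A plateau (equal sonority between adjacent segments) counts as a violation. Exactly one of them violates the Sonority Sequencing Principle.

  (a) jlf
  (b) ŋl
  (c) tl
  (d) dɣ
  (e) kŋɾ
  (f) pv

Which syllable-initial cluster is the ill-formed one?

(a) sonority 8-6-3: ill-formed.
(b) sonority 5-6: well-formed.
(c) sonority 1-6: well-formed.
(d) sonority 2-4: well-formed.
(e) sonority 1-5-7: well-formed.
(f) sonority 1-4: well-formed.

a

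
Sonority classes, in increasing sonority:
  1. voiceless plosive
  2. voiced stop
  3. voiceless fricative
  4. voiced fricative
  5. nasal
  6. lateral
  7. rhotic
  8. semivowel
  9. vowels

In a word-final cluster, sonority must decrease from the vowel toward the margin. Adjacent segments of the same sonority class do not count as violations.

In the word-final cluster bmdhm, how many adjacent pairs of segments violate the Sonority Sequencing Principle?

3

/b/ is a voiced stop (sonority 2).
/m/ is a nasal (sonority 5).
/d/ is a voiced stop (sonority 2).
/h/ is a voiceless fricative (sonority 3).
/m/ is a nasal (sonority 5).
/b/→/m/: 2→5 (does not fall) — violation.
/m/→/d/: 5→2 (falls) — ok.
/d/→/h/: 2→3 (does not fall) — violation.
/h/→/m/: 3→5 (does not fall) — violation.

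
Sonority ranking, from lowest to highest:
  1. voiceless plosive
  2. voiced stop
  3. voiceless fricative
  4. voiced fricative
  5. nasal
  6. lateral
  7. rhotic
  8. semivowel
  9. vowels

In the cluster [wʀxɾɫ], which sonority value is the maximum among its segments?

/w/: semivowel = 8.
/ʀ/: rhotic = 7.
/x/: voiceless fricative = 3.
/ɾ/: rhotic = 7.
/ɫ/: lateral = 6.
The maximum is 8.

8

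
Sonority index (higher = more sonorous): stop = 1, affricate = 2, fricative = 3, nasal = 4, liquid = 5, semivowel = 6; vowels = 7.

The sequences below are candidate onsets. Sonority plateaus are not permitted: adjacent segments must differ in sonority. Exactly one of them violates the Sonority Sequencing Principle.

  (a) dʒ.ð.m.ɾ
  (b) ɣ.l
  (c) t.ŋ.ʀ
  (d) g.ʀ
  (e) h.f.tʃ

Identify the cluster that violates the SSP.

e

(a) sonority 2-3-4-5: well-formed.
(b) sonority 3-5: well-formed.
(c) sonority 1-4-5: well-formed.
(d) sonority 1-5: well-formed.
(e) sonority 3-3-2: ill-formed.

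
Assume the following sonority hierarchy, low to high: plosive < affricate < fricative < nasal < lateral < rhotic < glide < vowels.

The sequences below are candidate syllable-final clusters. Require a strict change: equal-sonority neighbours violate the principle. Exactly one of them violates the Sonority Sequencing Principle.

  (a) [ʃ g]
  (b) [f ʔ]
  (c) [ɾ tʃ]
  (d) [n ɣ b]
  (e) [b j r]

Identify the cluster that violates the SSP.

(a) sonority 3-1: well-formed.
(b) sonority 3-1: well-formed.
(c) sonority 6-2: well-formed.
(d) sonority 4-3-1: well-formed.
(e) sonority 1-7-6: ill-formed.

e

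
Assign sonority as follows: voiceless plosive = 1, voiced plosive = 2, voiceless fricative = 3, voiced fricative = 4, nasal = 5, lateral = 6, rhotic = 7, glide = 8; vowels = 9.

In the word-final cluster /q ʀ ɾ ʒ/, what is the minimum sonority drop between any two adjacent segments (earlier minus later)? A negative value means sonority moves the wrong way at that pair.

-6

/q/: voiceless plosive = 1.
/ʀ/: rhotic = 7.
/ɾ/: rhotic = 7.
/ʒ/: voiced fricative = 4.
/q/→/ʀ/: change -6.
/ʀ/→/ɾ/: change +0.
/ɾ/→/ʒ/: change +3.
Minimum = -6.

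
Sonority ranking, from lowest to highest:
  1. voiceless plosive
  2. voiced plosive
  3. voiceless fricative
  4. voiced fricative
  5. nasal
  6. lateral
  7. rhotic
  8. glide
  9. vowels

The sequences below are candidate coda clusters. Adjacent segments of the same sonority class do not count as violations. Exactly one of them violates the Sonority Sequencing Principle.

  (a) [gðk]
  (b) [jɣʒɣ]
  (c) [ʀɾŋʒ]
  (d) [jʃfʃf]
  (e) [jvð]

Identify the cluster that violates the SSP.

(a) 2-4-1 → violates
(b) 8-4-4-4 → obeys
(c) 7-7-5-4 → obeys
(d) 8-3-3-3-3 → obeys
(e) 8-4-4 → obeys

a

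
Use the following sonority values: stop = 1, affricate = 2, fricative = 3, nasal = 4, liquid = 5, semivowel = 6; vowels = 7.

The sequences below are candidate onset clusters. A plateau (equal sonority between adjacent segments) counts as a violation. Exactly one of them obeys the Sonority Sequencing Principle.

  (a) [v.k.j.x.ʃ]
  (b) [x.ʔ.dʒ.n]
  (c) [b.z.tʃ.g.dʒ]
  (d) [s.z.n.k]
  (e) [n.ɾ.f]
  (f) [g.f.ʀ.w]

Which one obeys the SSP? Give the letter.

(a) 3-1-6-3-3 → violates
(b) 3-1-2-4 → violates
(c) 1-3-2-1-2 → violates
(d) 3-3-4-1 → violates
(e) 4-5-3 → violates
(f) 1-3-5-6 → obeys

f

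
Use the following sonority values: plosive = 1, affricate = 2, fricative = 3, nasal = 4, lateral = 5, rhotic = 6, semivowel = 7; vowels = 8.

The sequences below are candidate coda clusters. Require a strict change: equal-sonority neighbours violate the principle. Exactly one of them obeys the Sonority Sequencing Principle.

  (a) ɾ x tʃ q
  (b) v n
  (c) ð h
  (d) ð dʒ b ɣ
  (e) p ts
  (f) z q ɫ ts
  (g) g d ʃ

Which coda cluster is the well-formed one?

a

(a) 6-3-2-1 → obeys
(b) 3-4 → violates
(c) 3-3 → violates
(d) 3-2-1-3 → violates
(e) 1-2 → violates
(f) 3-1-5-2 → violates
(g) 1-1-3 → violates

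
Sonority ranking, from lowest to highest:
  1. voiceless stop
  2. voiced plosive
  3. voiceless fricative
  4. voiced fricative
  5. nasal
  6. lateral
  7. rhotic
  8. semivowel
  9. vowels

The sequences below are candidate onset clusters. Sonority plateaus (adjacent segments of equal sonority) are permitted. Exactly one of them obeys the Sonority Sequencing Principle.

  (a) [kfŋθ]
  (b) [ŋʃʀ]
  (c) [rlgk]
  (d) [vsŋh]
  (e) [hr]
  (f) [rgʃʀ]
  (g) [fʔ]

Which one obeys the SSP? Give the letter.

(a) [kfŋθ]: profile 1-3-5-3 — violates.
(b) [ŋʃʀ]: profile 5-3-7 — violates.
(c) [rlgk]: profile 7-6-2-1 — violates.
(d) [vsŋh]: profile 4-3-5-3 — violates.
(e) [hr]: profile 3-7 — obeys.
(f) [rgʃʀ]: profile 7-2-3-7 — violates.
(g) [fʔ]: profile 3-1 — violates.

e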